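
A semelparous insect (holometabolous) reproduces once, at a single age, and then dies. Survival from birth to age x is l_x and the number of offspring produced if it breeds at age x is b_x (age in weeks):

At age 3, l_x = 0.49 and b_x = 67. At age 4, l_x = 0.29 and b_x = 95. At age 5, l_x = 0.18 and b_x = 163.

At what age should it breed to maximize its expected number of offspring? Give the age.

3

Expected offspring if breeding at age x = l_x × b_x:
  age 3: 0.49 × 67 = 32.830
  age 4: 0.29 × 95 = 27.550
  age 5: 0.18 × 163 = 29.340
Maximum at age 3 (32.830).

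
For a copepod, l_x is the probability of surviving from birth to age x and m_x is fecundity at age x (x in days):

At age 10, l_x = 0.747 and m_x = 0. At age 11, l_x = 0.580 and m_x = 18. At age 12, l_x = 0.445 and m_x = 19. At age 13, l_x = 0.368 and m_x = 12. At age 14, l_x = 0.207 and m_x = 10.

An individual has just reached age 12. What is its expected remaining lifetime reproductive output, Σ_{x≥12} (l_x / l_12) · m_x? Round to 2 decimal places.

l_12 = 0.445. Conditional survival from age 12 to x is l_x / l_12.
  x=12: (0.445/0.445) × 19 = 19.0000
  x=13: (0.368/0.445) × 12 = 9.9236
  x=14: (0.207/0.445) × 10 = 4.6517
Sum = 19.0000 + 9.9236 + 4.6517 = 33.5753

33.58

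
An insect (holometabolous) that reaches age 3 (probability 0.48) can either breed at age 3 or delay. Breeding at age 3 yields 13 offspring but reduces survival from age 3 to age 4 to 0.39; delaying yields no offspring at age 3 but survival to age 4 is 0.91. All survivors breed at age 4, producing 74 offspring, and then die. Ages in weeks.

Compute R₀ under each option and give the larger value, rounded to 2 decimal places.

32.32

breed at age 3: R₀ = 0.48 × (13 + 0.39 × 74) = 0.48 × 41.8600 = 20.0928
delay to age 4: R₀ = 0.48 × (0.91 × 74) = 0.48 × 67.3400 = 32.3232
Higher: delay to age 4 (32.3232).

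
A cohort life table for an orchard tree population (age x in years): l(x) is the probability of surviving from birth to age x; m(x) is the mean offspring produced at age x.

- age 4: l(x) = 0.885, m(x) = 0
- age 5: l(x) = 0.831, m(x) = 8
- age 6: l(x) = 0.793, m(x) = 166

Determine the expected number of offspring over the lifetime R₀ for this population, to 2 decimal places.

138.29

R₀ = Σ l(x) m(x):
  age 4: 0.885 × 0 = 0.0000
  age 5: 0.831 × 8 = 6.6480
  age 6: 0.793 × 166 = 131.6380
R₀ = 0.0000 + 6.6480 + 131.6380 = 138.2860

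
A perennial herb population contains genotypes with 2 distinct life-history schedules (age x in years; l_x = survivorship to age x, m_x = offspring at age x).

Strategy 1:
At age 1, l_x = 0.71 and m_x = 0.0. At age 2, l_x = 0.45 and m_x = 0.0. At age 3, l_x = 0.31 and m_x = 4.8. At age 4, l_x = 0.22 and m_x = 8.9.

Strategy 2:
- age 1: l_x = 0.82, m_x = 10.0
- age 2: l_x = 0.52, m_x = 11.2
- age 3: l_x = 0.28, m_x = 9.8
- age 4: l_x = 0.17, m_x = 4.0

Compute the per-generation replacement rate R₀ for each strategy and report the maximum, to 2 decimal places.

17.45

Strategy 1: R₀ = 0.71×0.0 + 0.45×0.0 + 0.31×4.8 + 0.22×8.9 = 3.4460
Strategy 2: R₀ = 0.82×10.0 + 0.52×11.2 + 0.28×9.8 + 0.17×4.0 = 17.4480
Highest R₀: strategy 2 with 17.4480.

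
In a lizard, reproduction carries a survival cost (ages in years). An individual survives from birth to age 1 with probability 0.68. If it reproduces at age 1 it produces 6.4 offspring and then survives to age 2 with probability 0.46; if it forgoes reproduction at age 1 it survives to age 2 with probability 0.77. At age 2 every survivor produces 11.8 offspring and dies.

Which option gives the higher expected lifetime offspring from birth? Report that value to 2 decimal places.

breed at age 1: R₀ = 0.68 × (6.4 + 0.46 × 11.8) = 0.68 × 11.8280 = 8.0430
delay to age 2: R₀ = 0.68 × (0.77 × 11.8) = 0.68 × 9.0860 = 6.1785
Higher: breed at age 1 (8.0430).

8.04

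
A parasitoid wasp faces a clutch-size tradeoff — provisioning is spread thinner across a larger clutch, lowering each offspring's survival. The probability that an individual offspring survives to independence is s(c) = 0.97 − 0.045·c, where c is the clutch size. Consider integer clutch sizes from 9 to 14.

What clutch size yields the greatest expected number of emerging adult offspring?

Expected emerging adult offspring = c × s(c):
  c=9: 9 × 0.565 = 5.085
  c=10: 10 × 0.520 = 5.200
  c=11: 11 × 0.475 = 5.225
  c=12: 12 × 0.430 = 5.160
  c=13: 13 × 0.385 = 5.005
  c=14: 14 × 0.340 = 4.760
Maximum at c = 11 (5.225 emerging adult offspring).

11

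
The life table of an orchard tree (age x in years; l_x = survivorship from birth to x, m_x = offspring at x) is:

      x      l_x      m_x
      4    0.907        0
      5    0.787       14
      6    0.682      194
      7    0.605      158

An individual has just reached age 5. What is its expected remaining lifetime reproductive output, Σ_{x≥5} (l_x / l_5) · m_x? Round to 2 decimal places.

303.58

l_5 = 0.787. Conditional survival from age 5 to x is l_x / l_5.
  x=5: (0.787/0.787) × 14 = 14.0000
  x=6: (0.682/0.787) × 194 = 168.1169
  x=7: (0.605/0.787) × 158 = 121.4612
Sum = 14.0000 + 168.1169 + 121.4612 = 303.5781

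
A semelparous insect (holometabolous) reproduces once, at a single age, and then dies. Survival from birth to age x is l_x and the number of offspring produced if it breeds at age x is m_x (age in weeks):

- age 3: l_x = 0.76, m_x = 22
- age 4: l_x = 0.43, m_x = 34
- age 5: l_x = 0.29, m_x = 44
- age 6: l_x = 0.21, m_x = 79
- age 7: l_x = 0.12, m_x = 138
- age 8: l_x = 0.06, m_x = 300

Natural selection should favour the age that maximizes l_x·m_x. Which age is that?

Expected offspring if breeding at age x = l_x × m_x:
  age 3: 0.76 × 22 = 16.720
  age 4: 0.43 × 34 = 14.620
  age 5: 0.29 × 44 = 12.760
  age 6: 0.21 × 79 = 16.590
  age 7: 0.12 × 138 = 16.560
  age 8: 0.06 × 300 = 18.000
Maximum at age 8 (18.000).

8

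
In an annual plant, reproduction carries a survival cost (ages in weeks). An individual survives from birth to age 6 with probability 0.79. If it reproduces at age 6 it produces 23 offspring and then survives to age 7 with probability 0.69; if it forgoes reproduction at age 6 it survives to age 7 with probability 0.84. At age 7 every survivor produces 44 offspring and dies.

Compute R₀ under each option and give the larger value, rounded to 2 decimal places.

42.15

breed at age 6: R₀ = 0.79 × (23 + 0.69 × 44) = 0.79 × 53.3600 = 42.1544
delay to age 7: R₀ = 0.79 × (0.84 × 44) = 0.79 × 36.9600 = 29.1984
Higher: breed at age 6 (42.1544).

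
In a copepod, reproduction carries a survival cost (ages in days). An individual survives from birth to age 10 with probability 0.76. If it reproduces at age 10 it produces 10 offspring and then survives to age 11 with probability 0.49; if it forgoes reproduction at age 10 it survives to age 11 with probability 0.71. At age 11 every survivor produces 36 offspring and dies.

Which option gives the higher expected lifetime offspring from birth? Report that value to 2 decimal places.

breed at age 10: R₀ = 0.76 × (10 + 0.49 × 36) = 0.76 × 27.6400 = 21.0064
delay to age 11: R₀ = 0.76 × (0.71 × 36) = 0.76 × 25.5600 = 19.4256
Higher: breed at age 10 (21.0064).

21.01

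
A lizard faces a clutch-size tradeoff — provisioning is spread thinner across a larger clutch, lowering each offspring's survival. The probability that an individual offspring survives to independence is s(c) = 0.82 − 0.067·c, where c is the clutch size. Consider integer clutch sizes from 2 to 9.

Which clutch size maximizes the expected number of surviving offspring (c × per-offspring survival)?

6

Expected surviving offspring = c × s(c):
  c=2: 2 × 0.686 = 1.372
  c=3: 3 × 0.619 = 1.857
  c=4: 4 × 0.552 = 2.208
  c=5: 5 × 0.485 = 2.425
  c=6: 6 × 0.418 = 2.508
  c=7: 7 × 0.351 = 2.457
  c=8: 8 × 0.284 = 2.272
  c=9: 9 × 0.217 = 1.953
Maximum at c = 6 (2.508 surviving offspring).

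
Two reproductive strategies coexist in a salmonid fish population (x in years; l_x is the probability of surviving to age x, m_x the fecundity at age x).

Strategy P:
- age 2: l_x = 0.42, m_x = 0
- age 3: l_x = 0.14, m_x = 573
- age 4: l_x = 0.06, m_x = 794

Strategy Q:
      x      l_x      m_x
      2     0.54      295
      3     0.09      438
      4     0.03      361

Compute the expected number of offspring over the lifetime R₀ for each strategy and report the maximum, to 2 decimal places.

Strategy P: R₀ = 0.42×0 + 0.14×573 + 0.06×794 = 127.8600
Strategy Q: R₀ = 0.54×295 + 0.09×438 + 0.03×361 = 209.5500
Highest R₀: strategy Q with 209.5500.

209.55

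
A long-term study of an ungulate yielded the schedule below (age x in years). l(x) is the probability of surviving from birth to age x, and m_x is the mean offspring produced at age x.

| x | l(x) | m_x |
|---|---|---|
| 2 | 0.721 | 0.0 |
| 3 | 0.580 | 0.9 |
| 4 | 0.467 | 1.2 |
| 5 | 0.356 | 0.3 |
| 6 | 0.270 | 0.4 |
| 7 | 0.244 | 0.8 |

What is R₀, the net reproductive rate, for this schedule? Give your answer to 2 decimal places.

1.49

R₀ = Σ l(x) m_x:
  age 2: 0.721 × 0.0 = 0.0000
  age 3: 0.580 × 0.9 = 0.5220
  age 4: 0.467 × 1.2 = 0.5604
  age 5: 0.356 × 0.3 = 0.1068
  age 6: 0.270 × 0.4 = 0.1080
  age 7: 0.244 × 0.8 = 0.1952
R₀ = 0.0000 + 0.5220 + 0.5604 + 0.1068 + 0.1080 + 0.1952 = 1.4924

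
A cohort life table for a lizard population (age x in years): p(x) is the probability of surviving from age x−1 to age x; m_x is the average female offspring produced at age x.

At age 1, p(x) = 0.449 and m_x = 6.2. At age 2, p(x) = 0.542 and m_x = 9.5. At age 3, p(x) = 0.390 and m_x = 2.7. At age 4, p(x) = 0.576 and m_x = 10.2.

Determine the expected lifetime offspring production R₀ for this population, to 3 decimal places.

5.910

Survivorship from birth: l_x = p_1·p_2·…·p_x.
  l_1 = 0.44900
  l_2 = 0.24336
  l_3 = 0.09491
  l_4 = 0.05467
R₀ = Σ l_x m_x:
  age 1: 0.44900 × 6.2 = 2.7838
  age 2: 0.24336 × 9.5 = 2.3119
  age 3: 0.09491 × 2.7 = 0.2563
  age 4: 0.05467 × 10.2 = 0.5576
R₀ = 2.7838 + 2.3119 + 0.2563 + 0.5576 = 5.9096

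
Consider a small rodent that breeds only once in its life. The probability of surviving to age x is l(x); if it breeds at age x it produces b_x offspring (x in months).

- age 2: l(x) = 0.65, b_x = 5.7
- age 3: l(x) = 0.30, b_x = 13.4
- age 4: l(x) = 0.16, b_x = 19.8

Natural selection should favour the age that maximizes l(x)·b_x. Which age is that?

3

Expected offspring if breeding at age x = l(x) × b_x:
  age 2: 0.65 × 5.7 = 3.705
  age 3: 0.30 × 13.4 = 4.020
  age 4: 0.16 × 19.8 = 3.168
Maximum at age 3 (4.020).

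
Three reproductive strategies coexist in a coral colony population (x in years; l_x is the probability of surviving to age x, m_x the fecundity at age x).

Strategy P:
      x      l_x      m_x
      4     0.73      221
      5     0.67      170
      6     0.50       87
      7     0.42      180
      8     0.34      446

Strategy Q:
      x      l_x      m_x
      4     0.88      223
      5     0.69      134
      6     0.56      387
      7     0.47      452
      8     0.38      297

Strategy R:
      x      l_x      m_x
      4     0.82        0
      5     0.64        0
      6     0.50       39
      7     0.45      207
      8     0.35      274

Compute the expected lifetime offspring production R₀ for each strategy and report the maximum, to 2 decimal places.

Strategy P: R₀ = 0.73×221 + 0.67×170 + 0.50×87 + 0.42×180 + 0.34×446 = 545.9700
Strategy Q: R₀ = 0.88×223 + 0.69×134 + 0.56×387 + 0.47×452 + 0.38×297 = 830.7200
Strategy R: R₀ = 0.82×0 + 0.64×0 + 0.50×39 + 0.45×207 + 0.35×274 = 208.5500
Highest R₀: strategy Q with 830.7200.

830.72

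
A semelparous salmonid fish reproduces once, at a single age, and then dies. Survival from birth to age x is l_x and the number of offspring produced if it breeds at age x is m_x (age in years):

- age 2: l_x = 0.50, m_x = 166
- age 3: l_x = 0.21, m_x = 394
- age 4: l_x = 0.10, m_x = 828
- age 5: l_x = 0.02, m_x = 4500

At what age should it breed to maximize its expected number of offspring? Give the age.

5

Expected offspring if breeding at age x = l_x × m_x:
  age 2: 0.50 × 166 = 83.000
  age 3: 0.21 × 394 = 82.740
  age 4: 0.10 × 828 = 82.800
  age 5: 0.02 × 4500 = 90.000
Maximum at age 5 (90.000).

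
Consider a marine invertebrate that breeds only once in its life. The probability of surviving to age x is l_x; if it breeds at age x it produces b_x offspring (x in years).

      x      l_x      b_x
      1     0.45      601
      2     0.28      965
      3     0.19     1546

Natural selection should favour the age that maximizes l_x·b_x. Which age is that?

3

Expected offspring if breeding at age x = l_x × b_x:
  age 1: 0.45 × 601 = 270.450
  age 2: 0.28 × 965 = 270.200
  age 3: 0.19 × 1546 = 293.740
Maximum at age 3 (293.740).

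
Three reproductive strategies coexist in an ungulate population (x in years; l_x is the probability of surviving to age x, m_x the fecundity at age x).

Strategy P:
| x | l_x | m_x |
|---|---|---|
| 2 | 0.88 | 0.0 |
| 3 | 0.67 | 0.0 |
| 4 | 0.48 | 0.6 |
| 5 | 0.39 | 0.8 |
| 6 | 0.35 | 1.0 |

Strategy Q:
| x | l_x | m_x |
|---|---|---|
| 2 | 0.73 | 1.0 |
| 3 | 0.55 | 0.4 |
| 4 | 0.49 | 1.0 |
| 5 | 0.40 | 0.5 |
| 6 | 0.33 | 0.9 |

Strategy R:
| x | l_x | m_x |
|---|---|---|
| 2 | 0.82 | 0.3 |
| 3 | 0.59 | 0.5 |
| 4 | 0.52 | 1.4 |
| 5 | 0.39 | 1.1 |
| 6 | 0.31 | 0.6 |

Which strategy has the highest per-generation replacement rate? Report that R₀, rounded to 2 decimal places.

1.94

Strategy P: R₀ = 0.88×0.0 + 0.67×0.0 + 0.48×0.6 + 0.39×0.8 + 0.35×1.0 = 0.9500
Strategy Q: R₀ = 0.73×1.0 + 0.55×0.4 + 0.49×1.0 + 0.40×0.5 + 0.33×0.9 = 1.9370
Strategy R: R₀ = 0.82×0.3 + 0.59×0.5 + 0.52×1.4 + 0.39×1.1 + 0.31×0.6 = 1.8840
Highest R₀: strategy Q with 1.9370.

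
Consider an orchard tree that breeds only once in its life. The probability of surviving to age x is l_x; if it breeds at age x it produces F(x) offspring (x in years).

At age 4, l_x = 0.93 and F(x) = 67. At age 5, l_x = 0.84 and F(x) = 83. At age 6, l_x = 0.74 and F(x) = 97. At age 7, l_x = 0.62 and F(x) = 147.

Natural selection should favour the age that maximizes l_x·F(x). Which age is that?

Expected offspring if breeding at age x = l_x × F(x):
  age 4: 0.93 × 67 = 62.310
  age 5: 0.84 × 83 = 69.720
  age 6: 0.74 × 97 = 71.780
  age 7: 0.62 × 147 = 91.140
Maximum at age 7 (91.140).

7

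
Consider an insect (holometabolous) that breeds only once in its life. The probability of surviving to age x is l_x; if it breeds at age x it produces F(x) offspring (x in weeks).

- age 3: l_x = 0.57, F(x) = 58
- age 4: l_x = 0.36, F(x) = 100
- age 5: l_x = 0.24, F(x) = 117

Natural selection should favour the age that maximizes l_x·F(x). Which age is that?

4

Expected offspring if breeding at age x = l_x × F(x):
  age 3: 0.57 × 58 = 33.060
  age 4: 0.36 × 100 = 36.000
  age 5: 0.24 × 117 = 28.080
Maximum at age 4 (36.000).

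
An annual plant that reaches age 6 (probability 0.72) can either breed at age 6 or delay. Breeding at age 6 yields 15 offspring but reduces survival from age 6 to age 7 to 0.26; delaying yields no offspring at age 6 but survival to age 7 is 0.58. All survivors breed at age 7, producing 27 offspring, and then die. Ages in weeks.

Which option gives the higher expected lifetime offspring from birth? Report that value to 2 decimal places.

breed at age 6: R₀ = 0.72 × (15 + 0.26 × 27) = 0.72 × 22.0200 = 15.8544
delay to age 7: R₀ = 0.72 × (0.58 × 27) = 0.72 × 15.6600 = 11.2752
Higher: breed at age 6 (15.8544).

15.85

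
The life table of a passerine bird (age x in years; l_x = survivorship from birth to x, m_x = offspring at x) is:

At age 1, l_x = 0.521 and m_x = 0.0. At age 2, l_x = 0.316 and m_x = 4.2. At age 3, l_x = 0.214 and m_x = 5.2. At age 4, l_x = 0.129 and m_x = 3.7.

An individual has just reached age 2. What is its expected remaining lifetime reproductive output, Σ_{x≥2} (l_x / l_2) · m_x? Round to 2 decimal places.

l_2 = 0.316. Conditional survival from age 2 to x is l_x / l_2.
  x=2: (0.316/0.316) × 4.2 = 4.2000
  x=3: (0.214/0.316) × 5.2 = 3.5215
  x=4: (0.129/0.316) × 3.7 = 1.5104
Sum = 4.2000 + 3.5215 + 1.5104 = 9.2320

9.23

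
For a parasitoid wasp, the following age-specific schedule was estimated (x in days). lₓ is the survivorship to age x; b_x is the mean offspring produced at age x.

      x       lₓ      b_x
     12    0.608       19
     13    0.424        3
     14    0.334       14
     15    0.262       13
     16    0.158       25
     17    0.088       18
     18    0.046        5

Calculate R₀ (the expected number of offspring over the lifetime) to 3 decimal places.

26.670

R₀ = Σ lₓ b_x:
  age 12: 0.608 × 19 = 11.5520
  age 13: 0.424 × 3 = 1.2720
  age 14: 0.334 × 14 = 4.6760
  age 15: 0.262 × 13 = 3.4060
  age 16: 0.158 × 25 = 3.9500
  age 17: 0.088 × 18 = 1.5840
  age 18: 0.046 × 5 = 0.2300
R₀ = 11.5520 + 1.2720 + 4.6760 + 3.4060 + 3.9500 + 1.5840 + 0.2300 = 26.6700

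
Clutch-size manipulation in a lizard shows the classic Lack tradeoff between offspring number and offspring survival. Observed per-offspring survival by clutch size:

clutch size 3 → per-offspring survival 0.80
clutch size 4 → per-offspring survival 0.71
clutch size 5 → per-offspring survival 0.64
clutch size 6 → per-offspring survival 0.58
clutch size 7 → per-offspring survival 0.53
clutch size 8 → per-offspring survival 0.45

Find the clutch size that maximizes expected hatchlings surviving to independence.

7

Expected hatchlings surviving to independence = c × s(c):
  c=3: 3 × 0.80 = 2.400
  c=4: 4 × 0.71 = 2.840
  c=5: 5 × 0.64 = 3.200
  c=6: 6 × 0.58 = 3.480
  c=7: 7 × 0.53 = 3.710
  c=8: 8 × 0.45 = 3.600
Maximum at c = 7 (3.710 hatchlings surviving to independence).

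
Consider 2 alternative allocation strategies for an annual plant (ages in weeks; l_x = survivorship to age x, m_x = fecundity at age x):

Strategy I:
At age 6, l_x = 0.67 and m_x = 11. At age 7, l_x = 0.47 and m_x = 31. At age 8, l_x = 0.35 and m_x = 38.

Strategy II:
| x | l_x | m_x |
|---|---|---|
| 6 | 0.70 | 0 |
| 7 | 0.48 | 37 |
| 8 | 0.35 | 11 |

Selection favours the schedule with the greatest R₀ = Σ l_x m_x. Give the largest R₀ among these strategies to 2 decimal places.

Strategy I: R₀ = 0.67×11 + 0.47×31 + 0.35×38 = 35.2400
Strategy II: R₀ = 0.70×0 + 0.48×37 + 0.35×11 = 21.6100
Highest R₀: strategy I with 35.2400.

35.24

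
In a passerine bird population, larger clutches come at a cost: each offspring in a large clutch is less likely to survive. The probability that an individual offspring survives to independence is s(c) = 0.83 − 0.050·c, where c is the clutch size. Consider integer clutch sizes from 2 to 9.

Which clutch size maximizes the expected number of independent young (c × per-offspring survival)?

8

Expected independent young = c × s(c):
  c=2: 2 × 0.730 = 1.460
  c=3: 3 × 0.680 = 2.040
  c=4: 4 × 0.630 = 2.520
  c=5: 5 × 0.580 = 2.900
  c=6: 6 × 0.530 = 3.180
  c=7: 7 × 0.480 = 3.360
  c=8: 8 × 0.430 = 3.440
  c=9: 9 × 0.380 = 3.420
Maximum at c = 8 (3.440 independent young).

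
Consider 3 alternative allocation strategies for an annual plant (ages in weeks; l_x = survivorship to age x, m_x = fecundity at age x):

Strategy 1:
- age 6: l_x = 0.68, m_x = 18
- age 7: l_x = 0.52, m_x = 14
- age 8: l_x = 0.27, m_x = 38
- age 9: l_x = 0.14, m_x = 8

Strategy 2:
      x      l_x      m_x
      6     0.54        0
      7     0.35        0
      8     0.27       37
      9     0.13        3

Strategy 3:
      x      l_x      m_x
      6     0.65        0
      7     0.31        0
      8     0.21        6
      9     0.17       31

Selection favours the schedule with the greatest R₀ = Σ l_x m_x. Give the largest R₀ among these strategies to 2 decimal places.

30.90

Strategy 1: R₀ = 0.68×18 + 0.52×14 + 0.27×38 + 0.14×8 = 30.9000
Strategy 2: R₀ = 0.54×0 + 0.35×0 + 0.27×37 + 0.13×3 = 10.3800
Strategy 3: R₀ = 0.65×0 + 0.31×0 + 0.21×6 + 0.17×31 = 6.5300
Highest R₀: strategy 1 with 30.9000.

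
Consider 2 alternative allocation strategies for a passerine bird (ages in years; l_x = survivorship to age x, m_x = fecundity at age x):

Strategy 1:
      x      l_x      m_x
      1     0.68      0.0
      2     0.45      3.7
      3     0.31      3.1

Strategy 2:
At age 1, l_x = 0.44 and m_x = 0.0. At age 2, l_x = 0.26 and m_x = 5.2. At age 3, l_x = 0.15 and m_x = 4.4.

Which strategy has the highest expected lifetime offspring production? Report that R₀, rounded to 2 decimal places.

2.63

Strategy 1: R₀ = 0.68×0.0 + 0.45×3.7 + 0.31×3.1 = 2.6260
Strategy 2: R₀ = 0.44×0.0 + 0.26×5.2 + 0.15×4.4 = 2.0120
Highest R₀: strategy 1 with 2.6260.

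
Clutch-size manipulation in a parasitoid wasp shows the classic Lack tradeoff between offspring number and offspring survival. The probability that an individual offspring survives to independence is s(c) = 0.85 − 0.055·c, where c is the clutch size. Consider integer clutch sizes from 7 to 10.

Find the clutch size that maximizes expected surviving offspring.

8

Expected surviving offspring = c × s(c):
  c=7: 7 × 0.465 = 3.255
  c=8: 8 × 0.410 = 3.280
  c=9: 9 × 0.355 = 3.195
  c=10: 10 × 0.300 = 3.000
Maximum at c = 8 (3.280 surviving offspring).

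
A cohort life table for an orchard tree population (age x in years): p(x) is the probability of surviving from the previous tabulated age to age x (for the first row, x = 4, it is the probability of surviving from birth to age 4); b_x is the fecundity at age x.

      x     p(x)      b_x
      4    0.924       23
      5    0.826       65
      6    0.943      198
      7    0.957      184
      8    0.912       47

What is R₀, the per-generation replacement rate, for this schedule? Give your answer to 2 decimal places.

Survivorship from birth: l_x = p_4·p_5·…·p_x.
  l_4 = 0.92400
  l_5 = 0.76322
  l_6 = 0.71972
  l_7 = 0.68877
  l_8 = 0.62816
R₀ = Σ l_x b_x:
  age 4: 0.92400 × 23 = 21.2520
  age 5: 0.76322 × 65 = 49.6093
  age 6: 0.71972 × 198 = 142.5046
  age 7: 0.68877 × 184 = 126.7337
  age 8: 0.62816 × 47 = 29.5235
R₀ = 21.2520 + 49.6093 + 142.5046 + 126.7337 + 29.5235 = 369.6231

369.62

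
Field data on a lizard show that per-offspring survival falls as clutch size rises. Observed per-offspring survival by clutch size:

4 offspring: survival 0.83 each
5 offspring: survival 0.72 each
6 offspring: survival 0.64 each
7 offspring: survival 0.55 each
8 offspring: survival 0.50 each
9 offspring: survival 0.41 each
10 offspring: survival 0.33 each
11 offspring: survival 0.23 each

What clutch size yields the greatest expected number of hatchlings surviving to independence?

Expected hatchlings surviving to independence = c × s(c):
  c=4: 4 × 0.83 = 3.320
  c=5: 5 × 0.72 = 3.600
  c=6: 6 × 0.64 = 3.840
  c=7: 7 × 0.55 = 3.850
  c=8: 8 × 0.50 = 4.000
  c=9: 9 × 0.41 = 3.690
  c=10: 10 × 0.33 = 3.300
  c=11: 11 × 0.23 = 2.530
Maximum at c = 8 (4.000 hatchlings surviving to independence).

8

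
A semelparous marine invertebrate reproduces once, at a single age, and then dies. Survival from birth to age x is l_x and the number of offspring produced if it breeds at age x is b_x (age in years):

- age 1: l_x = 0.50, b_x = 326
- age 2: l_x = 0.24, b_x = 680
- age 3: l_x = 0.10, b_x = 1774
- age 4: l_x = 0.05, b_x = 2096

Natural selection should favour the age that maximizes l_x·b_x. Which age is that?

3

Expected offspring if breeding at age x = l_x × b_x:
  age 1: 0.50 × 326 = 163.000
  age 2: 0.24 × 680 = 163.200
  age 3: 0.10 × 1774 = 177.400
  age 4: 0.05 × 2096 = 104.800
Maximum at age 3 (177.400).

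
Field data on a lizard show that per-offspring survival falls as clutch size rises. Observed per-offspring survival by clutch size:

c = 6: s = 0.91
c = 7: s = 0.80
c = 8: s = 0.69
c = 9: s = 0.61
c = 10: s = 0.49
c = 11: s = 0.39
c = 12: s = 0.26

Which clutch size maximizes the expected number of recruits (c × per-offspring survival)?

Expected recruits = c × s(c):
  c=6: 6 × 0.91 = 5.460
  c=7: 7 × 0.80 = 5.600
  c=8: 8 × 0.69 = 5.520
  c=9: 9 × 0.61 = 5.490
  c=10: 10 × 0.49 = 4.900
  c=11: 11 × 0.39 = 4.290
  c=12: 12 × 0.26 = 3.120
Maximum at c = 7 (5.600 recruits).

7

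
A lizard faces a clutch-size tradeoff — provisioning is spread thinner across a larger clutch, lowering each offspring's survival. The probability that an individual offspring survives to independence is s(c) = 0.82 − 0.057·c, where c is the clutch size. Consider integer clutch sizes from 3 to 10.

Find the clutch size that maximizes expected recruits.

Expected recruits = c × s(c):
  c=3: 3 × 0.649 = 1.947
  c=4: 4 × 0.592 = 2.368
  c=5: 5 × 0.535 = 2.675
  c=6: 6 × 0.478 = 2.868
  c=7: 7 × 0.421 = 2.947
  c=8: 8 × 0.364 = 2.912
  c=9: 9 × 0.307 = 2.763
  c=10: 10 × 0.250 = 2.500
Maximum at c = 7 (2.947 recruits).

7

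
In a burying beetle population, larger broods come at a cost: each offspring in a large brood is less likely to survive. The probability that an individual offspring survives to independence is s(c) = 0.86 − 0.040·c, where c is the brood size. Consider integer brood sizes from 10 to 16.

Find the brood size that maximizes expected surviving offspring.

11

Expected surviving offspring = c × s(c):
  c=10: 10 × 0.460 = 4.600
  c=11: 11 × 0.420 = 4.620
  c=12: 12 × 0.380 = 4.560
  c=13: 13 × 0.340 = 4.420
  c=14: 14 × 0.300 = 4.200
  c=15: 15 × 0.260 = 3.900
  c=16: 16 × 0.220 = 3.520
Maximum at c = 11 (4.620 surviving offspring).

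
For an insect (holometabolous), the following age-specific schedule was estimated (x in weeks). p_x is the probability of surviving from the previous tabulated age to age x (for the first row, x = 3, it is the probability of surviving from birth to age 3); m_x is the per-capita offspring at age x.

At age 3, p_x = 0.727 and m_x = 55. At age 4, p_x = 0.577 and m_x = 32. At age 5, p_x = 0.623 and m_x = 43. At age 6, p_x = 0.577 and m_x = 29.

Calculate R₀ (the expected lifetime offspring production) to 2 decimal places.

Survivorship from birth: l_x = p_3·p_4·…·p_x.
  l_3 = 0.72700
  l_4 = 0.41948
  l_5 = 0.26134
  l_6 = 0.15079
R₀ = Σ l_x m_x:
  age 3: 0.72700 × 55 = 39.9850
  age 4: 0.41948 × 32 = 13.4234
  age 5: 0.26134 × 43 = 11.2376
  age 6: 0.15079 × 29 = 4.3729
R₀ = 39.9850 + 13.4234 + 11.2376 + 4.3729 = 69.0189

69.02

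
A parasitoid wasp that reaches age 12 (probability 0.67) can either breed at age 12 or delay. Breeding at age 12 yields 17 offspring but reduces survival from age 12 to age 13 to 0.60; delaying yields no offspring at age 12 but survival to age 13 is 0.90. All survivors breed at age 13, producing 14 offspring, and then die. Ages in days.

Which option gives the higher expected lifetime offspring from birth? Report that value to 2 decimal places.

breed at age 12: R₀ = 0.67 × (17 + 0.60 × 14) = 0.67 × 25.4000 = 17.0180
delay to age 13: R₀ = 0.67 × (0.90 × 14) = 0.67 × 12.6000 = 8.4420
Higher: breed at age 12 (17.0180).

17.02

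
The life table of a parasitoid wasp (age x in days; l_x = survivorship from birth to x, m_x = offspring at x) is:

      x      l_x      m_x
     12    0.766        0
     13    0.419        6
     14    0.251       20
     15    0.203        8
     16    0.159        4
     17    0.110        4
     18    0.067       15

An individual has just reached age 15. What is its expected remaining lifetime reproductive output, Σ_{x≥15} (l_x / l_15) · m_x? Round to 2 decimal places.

18.25

l_15 = 0.203. Conditional survival from age 15 to x is l_x / l_15.
  x=15: (0.203/0.203) × 8 = 8.0000
  x=16: (0.159/0.203) × 4 = 3.1330
  x=17: (0.110/0.203) × 4 = 2.1675
  x=18: (0.067/0.203) × 15 = 4.9507
Sum = 8.0000 + 3.1330 + 2.1675 + 4.9507 = 18.2512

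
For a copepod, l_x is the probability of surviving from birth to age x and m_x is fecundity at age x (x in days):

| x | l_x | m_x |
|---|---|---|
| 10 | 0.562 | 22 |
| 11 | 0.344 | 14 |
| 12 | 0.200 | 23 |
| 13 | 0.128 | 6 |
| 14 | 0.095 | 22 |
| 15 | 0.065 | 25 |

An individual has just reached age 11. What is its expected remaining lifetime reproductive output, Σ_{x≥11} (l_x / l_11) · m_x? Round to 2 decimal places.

l_11 = 0.344. Conditional survival from age 11 to x is l_x / l_11.
  x=11: (0.344/0.344) × 14 = 14.0000
  x=12: (0.200/0.344) × 23 = 13.3721
  x=13: (0.128/0.344) × 6 = 2.2326
  x=14: (0.095/0.344) × 22 = 6.0756
  x=15: (0.065/0.344) × 25 = 4.7238
Sum = 14.0000 + 13.3721 + 2.2326 + 6.0756 + 4.7238 = 40.4041

40.40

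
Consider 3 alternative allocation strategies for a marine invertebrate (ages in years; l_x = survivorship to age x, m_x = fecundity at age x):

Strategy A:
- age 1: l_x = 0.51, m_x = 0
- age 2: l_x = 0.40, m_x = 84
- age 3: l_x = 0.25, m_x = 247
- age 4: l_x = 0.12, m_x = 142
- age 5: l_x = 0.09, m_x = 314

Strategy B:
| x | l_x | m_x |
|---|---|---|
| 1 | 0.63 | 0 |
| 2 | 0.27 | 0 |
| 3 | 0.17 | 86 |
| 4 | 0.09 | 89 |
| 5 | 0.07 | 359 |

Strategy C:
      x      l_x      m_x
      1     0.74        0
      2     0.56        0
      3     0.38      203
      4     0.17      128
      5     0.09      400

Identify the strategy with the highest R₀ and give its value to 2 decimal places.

140.65

Strategy A: R₀ = 0.51×0 + 0.40×84 + 0.25×247 + 0.12×142 + 0.09×314 = 140.6500
Strategy B: R₀ = 0.63×0 + 0.27×0 + 0.17×86 + 0.09×89 + 0.07×359 = 47.7600
Strategy C: R₀ = 0.74×0 + 0.56×0 + 0.38×203 + 0.17×128 + 0.09×400 = 134.9000
Highest R₀: strategy A with 140.6500.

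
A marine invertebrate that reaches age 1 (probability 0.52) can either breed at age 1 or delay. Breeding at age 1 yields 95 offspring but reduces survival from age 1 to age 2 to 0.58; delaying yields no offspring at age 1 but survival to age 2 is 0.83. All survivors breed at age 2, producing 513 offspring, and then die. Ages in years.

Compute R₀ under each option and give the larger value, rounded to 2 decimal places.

221.41

breed at age 1: R₀ = 0.52 × (95 + 0.58 × 513) = 0.52 × 392.5400 = 204.1208
delay to age 2: R₀ = 0.52 × (0.83 × 513) = 0.52 × 425.7900 = 221.4108
Higher: delay to age 2 (221.4108).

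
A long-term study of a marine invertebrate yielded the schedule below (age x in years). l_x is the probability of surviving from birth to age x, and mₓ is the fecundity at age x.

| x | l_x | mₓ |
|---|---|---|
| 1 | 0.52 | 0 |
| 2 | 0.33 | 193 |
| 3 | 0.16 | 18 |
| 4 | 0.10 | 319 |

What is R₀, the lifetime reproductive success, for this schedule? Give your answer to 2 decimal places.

98.47

R₀ = Σ l_x mₓ:
  age 1: 0.52 × 0 = 0.0000
  age 2: 0.33 × 193 = 63.6900
  age 3: 0.16 × 18 = 2.8800
  age 4: 0.10 × 319 = 31.9000
R₀ = 0.0000 + 63.6900 + 2.8800 + 31.9000 = 98.4700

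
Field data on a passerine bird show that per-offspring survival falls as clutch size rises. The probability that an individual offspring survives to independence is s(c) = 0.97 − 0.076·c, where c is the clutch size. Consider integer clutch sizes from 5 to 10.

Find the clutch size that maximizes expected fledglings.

6

Expected fledglings = c × s(c):
  c=5: 5 × 0.590 = 2.950
  c=6: 6 × 0.514 = 3.084
  c=7: 7 × 0.438 = 3.066
  c=8: 8 × 0.362 = 2.896
  c=9: 9 × 0.286 = 2.574
  c=10: 10 × 0.210 = 2.100
Maximum at c = 6 (3.084 fledglings).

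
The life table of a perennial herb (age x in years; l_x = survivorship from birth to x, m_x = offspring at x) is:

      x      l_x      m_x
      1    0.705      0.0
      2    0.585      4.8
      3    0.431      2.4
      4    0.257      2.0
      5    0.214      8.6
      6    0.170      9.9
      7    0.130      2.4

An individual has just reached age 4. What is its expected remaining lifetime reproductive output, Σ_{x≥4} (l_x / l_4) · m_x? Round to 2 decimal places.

16.92

l_4 = 0.257. Conditional survival from age 4 to x is l_x / l_4.
  x=4: (0.257/0.257) × 2.0 = 2.0000
  x=5: (0.214/0.257) × 8.6 = 7.1611
  x=6: (0.170/0.257) × 9.9 = 6.5486
  x=7: (0.130/0.257) × 2.4 = 1.2140
Sum = 2.0000 + 7.1611 + 6.5486 + 1.2140 = 16.9237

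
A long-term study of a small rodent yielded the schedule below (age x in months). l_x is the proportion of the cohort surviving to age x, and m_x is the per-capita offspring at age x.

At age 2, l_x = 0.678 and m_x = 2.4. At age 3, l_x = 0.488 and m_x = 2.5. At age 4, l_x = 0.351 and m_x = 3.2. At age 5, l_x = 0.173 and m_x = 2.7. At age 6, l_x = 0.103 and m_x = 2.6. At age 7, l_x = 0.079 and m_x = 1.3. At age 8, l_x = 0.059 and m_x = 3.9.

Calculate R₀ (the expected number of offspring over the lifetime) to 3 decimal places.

R₀ = Σ l_x m_x:
  age 2: 0.678 × 2.4 = 1.6272
  age 3: 0.488 × 2.5 = 1.2200
  age 4: 0.351 × 3.2 = 1.1232
  age 5: 0.173 × 2.7 = 0.4671
  age 6: 0.103 × 2.6 = 0.2678
  age 7: 0.079 × 1.3 = 0.1027
  age 8: 0.059 × 3.9 = 0.2301
R₀ = 1.6272 + 1.2200 + 1.1232 + 0.4671 + 0.2678 + 0.1027 + 0.2301 = 5.0381

5.038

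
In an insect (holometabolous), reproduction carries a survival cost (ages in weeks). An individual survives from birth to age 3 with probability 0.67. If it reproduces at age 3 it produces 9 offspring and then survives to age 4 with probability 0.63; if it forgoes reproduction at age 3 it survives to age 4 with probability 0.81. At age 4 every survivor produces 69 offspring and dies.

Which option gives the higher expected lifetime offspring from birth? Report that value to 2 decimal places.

37.45

breed at age 3: R₀ = 0.67 × (9 + 0.63 × 69) = 0.67 × 52.4700 = 35.1549
delay to age 4: R₀ = 0.67 × (0.81 × 69) = 0.67 × 55.8900 = 37.4463
Higher: delay to age 4 (37.4463).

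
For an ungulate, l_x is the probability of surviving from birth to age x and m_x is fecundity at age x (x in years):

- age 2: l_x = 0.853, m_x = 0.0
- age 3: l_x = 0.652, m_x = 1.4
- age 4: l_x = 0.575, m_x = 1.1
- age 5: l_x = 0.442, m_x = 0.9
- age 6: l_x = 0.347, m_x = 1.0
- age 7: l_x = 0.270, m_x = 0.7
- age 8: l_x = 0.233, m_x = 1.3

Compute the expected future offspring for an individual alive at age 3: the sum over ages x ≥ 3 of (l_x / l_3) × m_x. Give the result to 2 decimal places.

4.27

l_3 = 0.652. Conditional survival from age 3 to x is l_x / l_3.
  x=3: (0.652/0.652) × 1.4 = 1.4000
  x=4: (0.575/0.652) × 1.1 = 0.9701
  x=5: (0.442/0.652) × 0.9 = 0.6101
  x=6: (0.347/0.652) × 1.0 = 0.5322
  x=7: (0.270/0.652) × 0.7 = 0.2899
  x=8: (0.233/0.652) × 1.3 = 0.4646
Sum = 1.4000 + 0.9701 + 0.6101 + 0.5322 + 0.2899 + 0.4646 = 4.2669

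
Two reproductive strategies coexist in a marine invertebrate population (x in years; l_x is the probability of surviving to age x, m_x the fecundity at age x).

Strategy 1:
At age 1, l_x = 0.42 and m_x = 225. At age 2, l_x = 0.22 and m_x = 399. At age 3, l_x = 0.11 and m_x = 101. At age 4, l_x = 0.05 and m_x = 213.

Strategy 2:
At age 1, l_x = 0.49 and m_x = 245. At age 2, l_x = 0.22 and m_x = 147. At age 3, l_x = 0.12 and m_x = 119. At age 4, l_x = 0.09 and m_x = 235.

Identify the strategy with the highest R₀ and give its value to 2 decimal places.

204.04

Strategy 1: R₀ = 0.42×225 + 0.22×399 + 0.11×101 + 0.05×213 = 204.0400
Strategy 2: R₀ = 0.49×245 + 0.22×147 + 0.12×119 + 0.09×235 = 187.8200
Highest R₀: strategy 1 with 204.0400.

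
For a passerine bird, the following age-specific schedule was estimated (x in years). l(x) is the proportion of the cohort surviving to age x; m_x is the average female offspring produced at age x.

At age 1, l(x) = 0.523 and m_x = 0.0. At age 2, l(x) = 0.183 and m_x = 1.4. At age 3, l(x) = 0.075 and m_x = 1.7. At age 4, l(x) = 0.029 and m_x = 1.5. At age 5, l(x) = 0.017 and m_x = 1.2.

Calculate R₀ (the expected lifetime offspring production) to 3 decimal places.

0.448

R₀ = Σ l(x) m_x:
  age 1: 0.523 × 0.0 = 0.0000
  age 2: 0.183 × 1.4 = 0.2562
  age 3: 0.075 × 1.7 = 0.1275
  age 4: 0.029 × 1.5 = 0.0435
  age 5: 0.017 × 1.2 = 0.0204
R₀ = 0.0000 + 0.2562 + 0.1275 + 0.0435 + 0.0204 = 0.4476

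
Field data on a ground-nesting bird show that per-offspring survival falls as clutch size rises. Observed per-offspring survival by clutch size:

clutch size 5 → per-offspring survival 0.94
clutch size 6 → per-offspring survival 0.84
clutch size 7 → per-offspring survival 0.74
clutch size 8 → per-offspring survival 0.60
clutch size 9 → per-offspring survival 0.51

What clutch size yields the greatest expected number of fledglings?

7

Expected fledglings = c × s(c):
  c=5: 5 × 0.94 = 4.700
  c=6: 6 × 0.84 = 5.040
  c=7: 7 × 0.74 = 5.180
  c=8: 8 × 0.60 = 4.800
  c=9: 9 × 0.51 = 4.590
Maximum at c = 7 (5.180 fledglings).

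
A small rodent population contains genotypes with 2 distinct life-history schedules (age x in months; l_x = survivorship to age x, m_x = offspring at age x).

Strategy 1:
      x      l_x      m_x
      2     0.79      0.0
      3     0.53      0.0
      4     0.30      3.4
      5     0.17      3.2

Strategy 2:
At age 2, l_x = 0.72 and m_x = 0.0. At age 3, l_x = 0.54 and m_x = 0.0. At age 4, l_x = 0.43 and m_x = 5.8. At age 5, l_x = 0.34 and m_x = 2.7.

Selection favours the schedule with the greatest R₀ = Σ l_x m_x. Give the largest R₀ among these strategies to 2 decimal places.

3.41

Strategy 1: R₀ = 0.79×0.0 + 0.53×0.0 + 0.30×3.4 + 0.17×3.2 = 1.5640
Strategy 2: R₀ = 0.72×0.0 + 0.54×0.0 + 0.43×5.8 + 0.34×2.7 = 3.4120
Highest R₀: strategy 2 with 3.4120.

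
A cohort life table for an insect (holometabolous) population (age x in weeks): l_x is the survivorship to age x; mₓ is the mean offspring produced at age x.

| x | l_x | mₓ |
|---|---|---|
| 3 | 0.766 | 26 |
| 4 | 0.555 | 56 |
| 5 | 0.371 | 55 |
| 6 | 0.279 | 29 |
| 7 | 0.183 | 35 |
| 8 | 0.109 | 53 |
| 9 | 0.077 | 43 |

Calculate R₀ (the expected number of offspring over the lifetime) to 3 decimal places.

94.985

R₀ = Σ l_x mₓ:
  age 3: 0.766 × 26 = 19.9160
  age 4: 0.555 × 56 = 31.0800
  age 5: 0.371 × 55 = 20.4050
  age 6: 0.279 × 29 = 8.0910
  age 7: 0.183 × 35 = 6.4050
  age 8: 0.109 × 53 = 5.7770
  age 9: 0.077 × 43 = 3.3110
R₀ = 19.9160 + 31.0800 + 20.4050 + 8.0910 + 6.4050 + 5.7770 + 3.3110 = 94.9850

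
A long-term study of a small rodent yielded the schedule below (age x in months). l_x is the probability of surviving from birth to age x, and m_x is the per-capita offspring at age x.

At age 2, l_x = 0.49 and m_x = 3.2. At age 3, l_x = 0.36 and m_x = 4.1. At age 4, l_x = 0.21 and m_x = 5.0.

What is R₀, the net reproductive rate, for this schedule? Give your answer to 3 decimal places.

R₀ = Σ l_x m_x:
  age 2: 0.49 × 3.2 = 1.5680
  age 3: 0.36 × 4.1 = 1.4760
  age 4: 0.21 × 5.0 = 1.0500
R₀ = 1.5680 + 1.4760 + 1.0500 = 4.0940

4.094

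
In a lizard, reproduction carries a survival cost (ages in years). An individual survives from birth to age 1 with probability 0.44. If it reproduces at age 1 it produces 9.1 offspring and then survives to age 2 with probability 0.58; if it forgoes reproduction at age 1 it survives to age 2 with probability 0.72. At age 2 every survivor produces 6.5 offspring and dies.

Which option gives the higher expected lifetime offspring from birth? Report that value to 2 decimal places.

5.66

breed at age 1: R₀ = 0.44 × (9.1 + 0.58 × 6.5) = 0.44 × 12.8700 = 5.6628
delay to age 2: R₀ = 0.44 × (0.72 × 6.5) = 0.44 × 4.6800 = 2.0592
Higher: breed at age 1 (5.6628).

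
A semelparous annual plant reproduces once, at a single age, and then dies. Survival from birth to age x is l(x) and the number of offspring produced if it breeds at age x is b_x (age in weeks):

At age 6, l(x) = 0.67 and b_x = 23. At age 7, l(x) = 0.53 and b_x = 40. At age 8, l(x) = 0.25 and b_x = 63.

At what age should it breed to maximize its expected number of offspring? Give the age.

7

Expected offspring if breeding at age x = l(x) × b_x:
  age 6: 0.67 × 23 = 15.410
  age 7: 0.53 × 40 = 21.200
  age 8: 0.25 × 63 = 15.750
Maximum at age 7 (21.200).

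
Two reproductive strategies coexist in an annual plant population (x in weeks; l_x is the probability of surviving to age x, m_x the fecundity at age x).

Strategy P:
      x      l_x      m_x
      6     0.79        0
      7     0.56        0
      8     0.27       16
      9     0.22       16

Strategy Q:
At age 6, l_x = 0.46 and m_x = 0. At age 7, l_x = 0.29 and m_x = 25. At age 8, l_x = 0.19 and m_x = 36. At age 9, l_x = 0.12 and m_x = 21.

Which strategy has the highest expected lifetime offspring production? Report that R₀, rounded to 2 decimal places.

16.61

Strategy P: R₀ = 0.79×0 + 0.56×0 + 0.27×16 + 0.22×16 = 7.8400
Strategy Q: R₀ = 0.46×0 + 0.29×25 + 0.19×36 + 0.12×21 = 16.6100
Highest R₀: strategy Q with 16.6100.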